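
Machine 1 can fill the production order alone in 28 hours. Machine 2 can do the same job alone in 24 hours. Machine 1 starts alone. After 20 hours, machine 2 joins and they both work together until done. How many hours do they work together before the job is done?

In the first 20 hours machine 1 alone does 20/28 = 5/7 of the job, leaving 2/7.
Once everyone is working, combined rate: 1/28 + 1/24 = (6 + 7)/168 = 13/168 per hour.
Remaining 2/7 at 13/168 per hour takes 48/13 hours.

48/13 hours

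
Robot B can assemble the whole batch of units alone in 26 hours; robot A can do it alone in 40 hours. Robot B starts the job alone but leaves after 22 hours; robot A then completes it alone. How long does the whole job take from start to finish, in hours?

In 22 hours robot B does 22/26 = 11/13 of the job, leaving 2/13.
Robot A works at 1/40 per hour, so finishing takes 2/13 ÷ 1/40 = 80/13 hours.
Total time = 22 + 80/13 = 366/13 hours.

366/13 hours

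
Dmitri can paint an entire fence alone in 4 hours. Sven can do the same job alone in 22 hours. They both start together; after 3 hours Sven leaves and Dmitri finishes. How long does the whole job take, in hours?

In the first 3 hours the combined rate is 13/44, so 39/44 of the job is done, leaving 5/44.
After Sven leaves the rate is 1/4 per hour; the remaining 5/44 takes 5/11 hours.
Total = 3 + 5/11 = 38/11 hours.

38/11 hours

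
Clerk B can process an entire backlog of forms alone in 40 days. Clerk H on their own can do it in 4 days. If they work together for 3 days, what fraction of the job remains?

7/40

Combined rate: 1/40 + 1/4 = (1 + 10)/40 = 11/40 per day.
In 3 days they complete 3·11/40 = 33/40 of the job.
So 7/40 remains.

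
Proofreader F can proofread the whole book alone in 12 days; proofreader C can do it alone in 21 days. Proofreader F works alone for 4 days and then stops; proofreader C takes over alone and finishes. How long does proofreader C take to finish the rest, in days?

In 4 days proofreader F does 4/12 = 1/3 of the job, leaving 2/3.
Proofreader C works at 1/21 per day, so finishing takes 2/3 ÷ 1/21 = 14 days.

14 days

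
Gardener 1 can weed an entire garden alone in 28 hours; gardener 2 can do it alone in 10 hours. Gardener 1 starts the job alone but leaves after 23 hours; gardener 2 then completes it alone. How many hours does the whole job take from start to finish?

In 23 hours gardener 1 does 23/28 of the job, leaving 5/28.
Gardener 2 works at 1/10 per hour, so finishing takes 5/28 ÷ 1/10 = 25/14 hours.
Total time = 23 + 25/14 = 347/14 hours.

347/14 hours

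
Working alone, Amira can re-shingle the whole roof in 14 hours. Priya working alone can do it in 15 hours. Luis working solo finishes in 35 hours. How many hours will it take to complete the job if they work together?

Combined rate: 1/14 + 1/15 + 1/35 = (15 + 14 + 6)/210 = 35/210 = 1/6 per hour.
Time = 1 ÷ (1/6) = 6 hours.

6 hours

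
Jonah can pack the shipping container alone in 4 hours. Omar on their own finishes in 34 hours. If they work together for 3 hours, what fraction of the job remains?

Combined rate: 1/4 + 1/34 = (17 + 2)/68 = 19/68 per hour.
In 3 hours they complete 3·19/68 = 57/68 of the job.
So 11/68 remains.

11/68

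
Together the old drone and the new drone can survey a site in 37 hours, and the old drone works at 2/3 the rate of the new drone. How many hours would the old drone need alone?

Let the new drone's rate be r; then the old drone's rate is (2/3)r, so together (2/3 + 1)r = (5/3)r = 1/37.
Thus r = 3/185 per hour.
The new drone alone: 185/3 hours; the old drone alone: 185/2 hours.

185/2 hours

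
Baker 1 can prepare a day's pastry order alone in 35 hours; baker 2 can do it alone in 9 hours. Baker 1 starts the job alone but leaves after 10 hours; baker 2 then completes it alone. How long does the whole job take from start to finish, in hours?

115/7 hours

In 10 hours baker 1 does 10/35 = 2/7 of the job, leaving 5/7.
Baker 2 works at 1/9 per hour, so finishing takes 5/7 ÷ 1/9 = 45/7 hours.
Total time = 10 + 45/7 = 115/7 hours.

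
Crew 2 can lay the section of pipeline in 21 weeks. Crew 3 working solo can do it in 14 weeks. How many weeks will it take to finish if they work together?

42/5 weeks

With two workers the combined time is the product over the sum: 21·14/(21+14) = 294/35 = 42/5 weeks.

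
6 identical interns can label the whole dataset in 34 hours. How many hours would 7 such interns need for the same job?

204/7 hours

Total work is 6·34 = 204 intern-hours.
With 7 interns: 204/7 hours.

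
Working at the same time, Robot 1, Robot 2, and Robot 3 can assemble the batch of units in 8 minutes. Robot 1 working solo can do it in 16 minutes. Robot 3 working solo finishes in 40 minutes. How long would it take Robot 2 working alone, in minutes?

Combined rate is 1/8 per minute.
Known contribution: 1/16 + 1/40 = (5 + 2)/80 = 7/80 per minute.
So Robot 2's rate is 1/8 − 7/80 = 3/80, meaning 80/3 minutes alone.

80/3 minutes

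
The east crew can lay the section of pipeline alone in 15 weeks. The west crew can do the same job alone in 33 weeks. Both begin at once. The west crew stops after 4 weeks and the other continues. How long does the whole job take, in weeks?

In the first 4 weeks the combined rate is 16/165, so 64/165 of the job is done, leaving 101/165.
After the west crew leaves the rate is 1/15 per week; the remaining 101/165 takes 101/11 weeks.
Total = 4 + 101/11 = 145/11 weeks.

145/11 weeks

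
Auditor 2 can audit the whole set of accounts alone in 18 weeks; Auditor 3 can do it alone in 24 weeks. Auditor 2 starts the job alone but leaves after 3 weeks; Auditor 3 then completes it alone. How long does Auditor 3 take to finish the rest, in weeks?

20 weeks

In 3 weeks Auditor 2 does 3/18 = 1/6 of the job, leaving 5/6.
Auditor 3 works at 1/24 per week, so finishing takes 5/6 ÷ 1/24 = 20 weeks.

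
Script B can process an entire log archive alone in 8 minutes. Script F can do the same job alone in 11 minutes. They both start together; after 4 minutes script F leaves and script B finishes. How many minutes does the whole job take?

In the first 4 minutes the combined rate is 19/88, so 19/22 of the job is done, leaving 3/22.
After script F leaves the rate is 1/8 per minute; the remaining 3/22 takes 12/11 minutes.
Total = 4 + 12/11 = 56/11 minutes.

56/11 minutes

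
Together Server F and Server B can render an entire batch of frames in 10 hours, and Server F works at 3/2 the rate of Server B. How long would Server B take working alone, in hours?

25 hours

Let Server B's rate be r; then Server F's rate is (3/2)r, so together (3/2 + 1)r = (5/2)r = 1/10.
Thus r = 1/25 per hour.
Server B alone: 25 hours; Server F alone: 50/3 hours.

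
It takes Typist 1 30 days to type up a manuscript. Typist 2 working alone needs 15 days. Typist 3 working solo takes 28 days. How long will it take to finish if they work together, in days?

140/19 days

Combined rate: 1/30 + 1/15 + 1/28 = (14 + 28 + 15)/420 = 57/420 = 19/140 per day.
Time = 1 ÷ (19/140) = 140/19 days.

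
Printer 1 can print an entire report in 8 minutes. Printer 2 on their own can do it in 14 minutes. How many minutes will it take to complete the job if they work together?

With two workers the combined time is the product over the sum: 8·14/(8+14) = 112/22 = 56/11 minutes.

56/11 minutes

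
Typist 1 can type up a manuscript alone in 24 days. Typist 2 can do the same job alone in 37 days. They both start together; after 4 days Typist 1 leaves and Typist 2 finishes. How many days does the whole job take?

In the first 4 days the combined rate is 61/888, so 61/222 of the job is done, leaving 161/222.
After Typist 1 leaves the rate is 1/37 per day; the remaining 161/222 takes 161/6 days.
Total = 4 + 161/6 = 185/6 days.

185/6 days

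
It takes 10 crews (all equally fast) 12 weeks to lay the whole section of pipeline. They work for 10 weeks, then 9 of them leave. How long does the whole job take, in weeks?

30 weeks

One crew does 1/120 of the job per week.
After 10 weeks with 10 crews, 5/6 is done (1/6 left).
With 1 crew the rate is 1/120, so the rest takes 1/6 ÷ 1/120 = 20 weeks.
Total = 10 + 20 = 30 weeks.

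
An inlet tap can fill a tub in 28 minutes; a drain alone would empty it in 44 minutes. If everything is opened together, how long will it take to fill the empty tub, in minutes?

Net rate = 1/28 − 1/44 = (11 − 7)/308 = 4/308 = 1/77 per minute.
Filling time = 1 ÷ (1/77) = 77 minutes.

77 minutes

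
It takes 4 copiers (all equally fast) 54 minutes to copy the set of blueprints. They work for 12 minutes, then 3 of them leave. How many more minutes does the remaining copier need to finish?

One copier does 1/216 of the job per minute.
After 12 minutes with 4 copiers, 2/9 is done (7/9 left).
With 1 copier the rate is 1/216, so the rest takes 7/9 ÷ 1/216 = 168 minutes.

168 minutes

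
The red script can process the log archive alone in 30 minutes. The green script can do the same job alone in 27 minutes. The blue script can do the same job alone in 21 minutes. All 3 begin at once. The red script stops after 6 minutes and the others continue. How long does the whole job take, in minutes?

189/20 minutes

In the first 6 minutes the combined rate is 223/1890, so 223/315 of the job is done, leaving 92/315.
After the red script leaves the rate is 16/189 per minute; the remaining 92/315 takes 69/20 minutes.
Total = 6 + 69/20 = 189/20 minutes.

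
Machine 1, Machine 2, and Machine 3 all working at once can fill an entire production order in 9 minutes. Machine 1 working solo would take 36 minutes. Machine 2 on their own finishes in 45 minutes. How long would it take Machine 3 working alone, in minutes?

Combined rate is 1/9 per minute.
Known contribution: 1/36 + 1/45 = (5 + 4)/180 = 9/180 = 1/20 per minute.
So Machine 3's rate is 1/9 − 1/20 = 11/180, meaning 180/11 minutes alone.

180/11 minutes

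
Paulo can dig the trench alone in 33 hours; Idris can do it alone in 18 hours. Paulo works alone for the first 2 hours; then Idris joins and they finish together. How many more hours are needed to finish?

In 2 hours Paulo does 2/33 of the job, leaving 31/33.
Paulo and Idris together work at 17/198 per hour, so finishing takes 31/33 ÷ 17/198 = 186/17 hours.

186/17 hours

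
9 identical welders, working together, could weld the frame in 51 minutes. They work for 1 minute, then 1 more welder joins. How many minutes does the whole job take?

One welder does 1/459 of the job per minute.
After 1 minute with 9 welders, 1/51 is done (50/51 left).
With 10 welders the rate is 10/459, so the rest takes 50/51 ÷ 10/459 = 45 minutes.
Total = 1 + 45 = 46 minutes.

46 minutes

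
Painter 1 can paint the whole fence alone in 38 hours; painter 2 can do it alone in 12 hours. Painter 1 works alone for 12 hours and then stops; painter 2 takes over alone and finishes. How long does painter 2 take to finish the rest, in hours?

In 12 hours painter 1 does 12/38 = 6/19 of the job, leaving 13/19.
Painter 2 works at 1/12 per hour, so finishing takes 13/19 ÷ 1/12 = 156/19 hours.

156/19 hours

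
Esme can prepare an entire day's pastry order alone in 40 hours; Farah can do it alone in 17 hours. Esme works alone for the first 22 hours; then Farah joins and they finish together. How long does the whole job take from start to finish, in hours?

520/19 hours

In 22 hours Esme does 22/40 = 11/20 of the job, leaving 9/20.
Esme and Farah together work at 57/680 per hour, so finishing takes 9/20 ÷ 57/680 = 102/19 hours.
Total time = 22 + 102/19 = 520/19 hours.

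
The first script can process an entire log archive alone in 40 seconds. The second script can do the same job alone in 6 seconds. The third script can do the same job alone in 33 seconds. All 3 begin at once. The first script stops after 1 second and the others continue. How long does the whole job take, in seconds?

99/20 seconds

In the first 1 second the combined rate is 293/1320, so 293/1320 of the job is done, leaving 1027/1320.
After the first script leaves the rate is 13/66 per second; the remaining 1027/1320 takes 79/20 seconds.
Total = 1 + 79/20 = 99/20 seconds.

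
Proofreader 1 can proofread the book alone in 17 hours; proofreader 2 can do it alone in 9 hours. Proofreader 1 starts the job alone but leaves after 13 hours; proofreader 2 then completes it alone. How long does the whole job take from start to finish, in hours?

257/17 hours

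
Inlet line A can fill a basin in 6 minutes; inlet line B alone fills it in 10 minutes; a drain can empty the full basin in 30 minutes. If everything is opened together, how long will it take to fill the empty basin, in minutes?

Net rate = 1/6 + 1/10 − 1/30 = (5 + 3 − 1)/30 = 7/30 per minute.
Filling time = 1 ÷ (7/30) = 30/7 minutes.

30/7 minutes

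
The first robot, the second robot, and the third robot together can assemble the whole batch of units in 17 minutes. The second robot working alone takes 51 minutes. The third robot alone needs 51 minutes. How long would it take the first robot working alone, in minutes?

51 minutes

Combined rate is 1/17 per minute.
Known contribution: 1/51 + 1/51 = (1 + 1)/51 = 2/51 per minute.
So the first robot's rate is 1/17 − 2/51 = 1/51, meaning 51 minutes alone.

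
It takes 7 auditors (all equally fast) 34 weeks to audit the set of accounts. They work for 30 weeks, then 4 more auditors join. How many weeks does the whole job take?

358/11 weeks

One auditor does 1/238 of the job per week.
After 30 weeks with 7 auditors, 15/17 is done (2/17 left).
With 11 auditors the rate is 11/238, so the rest takes 2/17 ÷ 11/238 = 28/11 weeks.
Total = 30 + 28/11 = 358/11 weeks.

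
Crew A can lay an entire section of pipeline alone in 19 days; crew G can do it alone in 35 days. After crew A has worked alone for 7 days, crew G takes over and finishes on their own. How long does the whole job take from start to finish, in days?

553/19 days

In 7 days crew A does 7/19 of the job, leaving 12/19.
Crew G works at 1/35 per day, so finishing takes 12/19 ÷ 1/35 = 420/19 days.
Total time = 7 + 420/19 = 553/19 days.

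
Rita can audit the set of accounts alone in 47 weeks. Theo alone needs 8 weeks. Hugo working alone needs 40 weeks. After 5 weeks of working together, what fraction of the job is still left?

27/188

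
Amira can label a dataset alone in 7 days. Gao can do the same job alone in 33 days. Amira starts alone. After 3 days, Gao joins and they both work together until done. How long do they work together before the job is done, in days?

33/10 days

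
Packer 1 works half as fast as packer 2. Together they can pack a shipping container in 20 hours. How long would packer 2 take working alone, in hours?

Let packer 2's rate be r; then packer 1's rate is (1/2)r, so together (1/2 + 1)r = (3/2)r = 1/20.
Thus r = 1/30 per hour.
Packer 2 alone: 30 hours; packer 1 alone: 60 hours.

30 hours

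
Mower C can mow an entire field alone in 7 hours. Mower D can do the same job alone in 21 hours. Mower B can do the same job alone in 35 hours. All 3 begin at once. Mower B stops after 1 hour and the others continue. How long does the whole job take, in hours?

51/10 hours

In the first 1 hour the combined rate is 23/105, so 23/105 of the job is done, leaving 82/105.
After mower B leaves the rate is 4/21 per hour; the remaining 82/105 takes 41/10 hours.
Total = 1 + 41/10 = 51/10 hours.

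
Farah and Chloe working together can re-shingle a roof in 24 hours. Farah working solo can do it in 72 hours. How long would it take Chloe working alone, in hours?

36 hours

Combined rate is 1/24 per hour.
Known contribution: 1/72 per hour.
So Chloe's rate is 1/24 − 1/72 = 1/36, meaning 36 hours alone.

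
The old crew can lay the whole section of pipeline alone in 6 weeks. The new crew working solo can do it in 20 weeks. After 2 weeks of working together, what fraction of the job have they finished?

13/30

Combined rate: 1/6 + 1/20 = (10 + 3)/60 = 13/60 per week.
In 2 weeks they complete 2·13/60 = 13/30 of the job.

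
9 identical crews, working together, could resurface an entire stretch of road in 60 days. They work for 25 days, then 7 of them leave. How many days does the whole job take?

One crew does 1/540 of the job per day.
After 25 days with 9 crews, 5/12 is done (7/12 left).
With 2 crews the rate is 2/540 = 1/270, so the rest takes 7/12 ÷ 1/270 = 315/2 days.
Total = 25 + 315/2 = 365/2 days.

365/2 days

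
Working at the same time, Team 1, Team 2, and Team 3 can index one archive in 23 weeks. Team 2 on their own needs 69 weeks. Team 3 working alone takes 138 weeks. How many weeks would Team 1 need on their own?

Combined rate is 1/23 per week.
Known contribution: 1/69 + 1/138 = (2 + 1)/138 = 3/138 = 1/46 per week.
So Team 1's rate is 1/23 − 1/46 = 1/46, meaning 46 weeks alone.

46 weeks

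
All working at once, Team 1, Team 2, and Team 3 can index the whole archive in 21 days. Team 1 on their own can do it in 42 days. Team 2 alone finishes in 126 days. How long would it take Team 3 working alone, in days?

Combined rate is 1/21 per day.
Known contribution: 1/42 + 1/126 = (3 + 1)/126 = 4/126 = 2/63 per day.
So Team 3's rate is 1/21 − 2/63 = 1/63, meaning 63 days alone.

63 days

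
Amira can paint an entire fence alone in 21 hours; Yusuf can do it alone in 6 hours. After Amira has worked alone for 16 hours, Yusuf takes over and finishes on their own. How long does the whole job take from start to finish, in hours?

In 16 hours Amira does 16/21 of the job, leaving 5/21.
Yusuf works at 1/6 per hour, so finishing takes 5/21 ÷ 1/6 = 10/7 hours.
Total time = 16 + 10/7 = 122/7 hours.

122/7 hours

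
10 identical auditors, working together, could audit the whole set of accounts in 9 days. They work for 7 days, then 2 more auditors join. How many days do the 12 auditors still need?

5/3 days

One auditor does 1/90 of the job per day.
After 7 days with 10 auditors, 7/9 is done (2/9 left).
With 12 auditors the rate is 12/90 = 2/15, so the rest takes 2/9 ÷ 2/15 = 5/3 days.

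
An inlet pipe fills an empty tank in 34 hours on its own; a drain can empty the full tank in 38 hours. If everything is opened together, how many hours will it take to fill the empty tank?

Net rate = 1/34 − 1/38 = (19 − 17)/646 = 2/646 = 1/323 per hour.
Filling time = 1 ÷ (1/323) = 323 hours.

323 hours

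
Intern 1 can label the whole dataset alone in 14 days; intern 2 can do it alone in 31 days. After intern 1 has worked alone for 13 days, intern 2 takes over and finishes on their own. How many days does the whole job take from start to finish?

In 13 days intern 1 does 13/14 of the job, leaving 1/14.
Intern 2 works at 1/31 per day, so finishing takes 1/14 ÷ 1/31 = 31/14 days.
Total time = 13 + 31/14 = 213/14 days.

213/14 days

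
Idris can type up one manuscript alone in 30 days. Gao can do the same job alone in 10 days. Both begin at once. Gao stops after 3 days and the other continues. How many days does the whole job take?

21 days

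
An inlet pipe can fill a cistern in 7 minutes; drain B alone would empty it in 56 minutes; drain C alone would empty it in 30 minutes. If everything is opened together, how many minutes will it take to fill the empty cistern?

120/11 minutes

Net rate = 1/7 − 1/56 − 1/30 = (120 − 15 − 28)/840 = 77/840 = 11/120 per minute.
Filling time = 1 ÷ (11/120) = 120/11 minutes.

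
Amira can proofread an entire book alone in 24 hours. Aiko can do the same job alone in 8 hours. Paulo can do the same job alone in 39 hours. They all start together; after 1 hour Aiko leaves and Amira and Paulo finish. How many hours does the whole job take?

In the first 1 hour the combined rate is 5/26, so 5/26 of the job is done, leaving 21/26.
After Aiko leaves the rate is 7/104 per hour; the remaining 21/26 takes 12 hours.
Total = 1 + 12 = 13 hours.

13 hours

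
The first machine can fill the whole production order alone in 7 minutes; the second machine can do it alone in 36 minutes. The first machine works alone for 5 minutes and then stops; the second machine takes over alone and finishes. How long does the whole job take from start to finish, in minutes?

In 5 minutes the first machine does 5/7 of the job, leaving 2/7.
The second machine works at 1/36 per minute, so finishing takes 2/7 ÷ 1/36 = 72/7 minutes.
Total time = 5 + 72/7 = 107/7 minutes.

107/7 minutes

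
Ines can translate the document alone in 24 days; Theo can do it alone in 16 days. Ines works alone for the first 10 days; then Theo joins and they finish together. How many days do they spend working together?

28/5 days

In 10 days Ines does 10/24 = 5/12 of the job, leaving 7/12.
Ines and Theo together work at 5/48 per day, so finishing takes 7/12 ÷ 5/48 = 28/5 days.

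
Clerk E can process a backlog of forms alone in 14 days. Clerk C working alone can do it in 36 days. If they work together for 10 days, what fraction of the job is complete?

125/126

Combined rate: 1/14 + 1/36 = (18 + 7)/252 = 25/252 per day.
In 10 days they complete 10·25/252 = 125/126 of the job.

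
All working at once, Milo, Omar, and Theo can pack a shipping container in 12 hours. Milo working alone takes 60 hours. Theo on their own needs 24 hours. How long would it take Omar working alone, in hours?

40 hours

Combined rate is 1/12 per hour.
Known contribution: 1/60 + 1/24 = (2 + 5)/120 = 7/120 per hour.
So Omar's rate is 1/12 − 7/120 = 1/40, meaning 40 hours alone.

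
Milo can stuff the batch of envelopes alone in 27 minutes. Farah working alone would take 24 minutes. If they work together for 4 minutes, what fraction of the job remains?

Combined rate: 1/27 + 1/24 = (8 + 9)/216 = 17/216 per minute.
In 4 minutes they complete 4·17/216 = 17/54 of the job.
So 37/54 remains.

37/54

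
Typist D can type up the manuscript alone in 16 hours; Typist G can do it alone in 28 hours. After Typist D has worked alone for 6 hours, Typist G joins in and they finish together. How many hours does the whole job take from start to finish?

136/11 hours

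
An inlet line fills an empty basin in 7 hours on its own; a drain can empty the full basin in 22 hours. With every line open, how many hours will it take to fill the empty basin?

Net rate = 1/7 − 1/22 = (22 − 7)/154 = 15/154 per hour.
Filling time = 1 ÷ (15/154) = 154/15 hours.

154/15 hours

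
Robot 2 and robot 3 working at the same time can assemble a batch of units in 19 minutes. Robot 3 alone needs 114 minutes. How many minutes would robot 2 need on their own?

Combined rate is 1/19 per minute.
Known contribution: 1/114 per minute.
So robot 2's rate is 1/19 − 1/114 = 5/114, meaning 114/5 minutes alone.

114/5 minutes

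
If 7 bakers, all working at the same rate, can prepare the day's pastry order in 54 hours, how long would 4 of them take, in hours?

189/2 hours

Total work is 7·54 = 378 baker-hours.
With 4 bakers: 378/4 = 189/2 hours.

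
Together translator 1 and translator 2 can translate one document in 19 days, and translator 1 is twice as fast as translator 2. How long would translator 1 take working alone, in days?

57/2 days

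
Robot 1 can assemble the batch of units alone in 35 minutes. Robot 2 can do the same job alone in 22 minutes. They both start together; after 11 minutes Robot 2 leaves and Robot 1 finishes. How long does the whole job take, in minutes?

35/2 minutes

In the first 11 minutes the combined rate is 57/770, so 57/70 of the job is done, leaving 13/70.
After Robot 2 leaves the rate is 1/35 per minute; the remaining 13/70 takes 13/2 minutes.
Total = 11 + 13/2 = 35/2 minutes.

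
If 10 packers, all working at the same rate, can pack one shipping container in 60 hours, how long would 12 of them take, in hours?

Total work is 10·60 = 600 packer-hours.
With 12 packers: 600/12 = 50 hours.

50 hours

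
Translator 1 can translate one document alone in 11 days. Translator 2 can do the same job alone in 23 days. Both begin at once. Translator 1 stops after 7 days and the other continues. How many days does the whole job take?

In the first 7 days the combined rate is 34/253, so 238/253 of the job is done, leaving 15/253.
After translator 1 leaves the rate is 1/23 per day; the remaining 15/253 takes 15/11 days.
Total = 7 + 15/11 = 92/11 days.

92/11 days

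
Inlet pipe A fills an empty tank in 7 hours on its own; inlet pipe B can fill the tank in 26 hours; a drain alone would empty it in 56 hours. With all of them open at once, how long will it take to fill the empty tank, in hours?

104/17 hours

Net rate = 1/7 + 1/26 − 1/56 = (104 + 28 − 13)/728 = 119/728 = 17/104 per hour.
Filling time = 1 ÷ (17/104) = 104/17 hours.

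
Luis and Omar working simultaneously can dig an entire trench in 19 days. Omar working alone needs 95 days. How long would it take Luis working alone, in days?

95/4 days

Combined rate is 1/19 per day.
Known contribution: 1/95 per day.
So Luis's rate is 1/19 − 1/95 = 4/95, meaning 95/4 days alone.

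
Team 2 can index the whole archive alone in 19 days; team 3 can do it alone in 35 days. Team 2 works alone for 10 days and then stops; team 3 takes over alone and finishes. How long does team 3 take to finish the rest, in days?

315/19 days

In 10 days team 2 does 10/19 of the job, leaving 9/19.
Team 3 works at 1/35 per day, so finishing takes 9/19 ÷ 1/35 = 315/19 days.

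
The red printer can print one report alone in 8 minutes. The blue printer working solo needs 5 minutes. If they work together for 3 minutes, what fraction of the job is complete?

Combined rate: 1/8 + 1/5 = (5 + 8)/40 = 13/40 per minute.
In 3 minutes they complete 3·13/40 = 39/40 of the job.

39/40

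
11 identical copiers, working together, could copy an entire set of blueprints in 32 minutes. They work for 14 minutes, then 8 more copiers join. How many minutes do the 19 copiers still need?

198/19 minutes

One copier does 1/352 of the job per minute.
After 14 minutes with 11 copiers, 7/16 is done (9/16 left).
With 19 copiers the rate is 19/352, so the rest takes 9/16 ÷ 19/352 = 198/19 minutes.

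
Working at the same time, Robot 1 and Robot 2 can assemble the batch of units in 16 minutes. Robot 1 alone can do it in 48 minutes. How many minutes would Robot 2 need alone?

Combined rate is 1/16 per minute.
Known contribution: 1/48 per minute.
So Robot 2's rate is 1/16 − 1/48 = 1/24, meaning 24 minutes alone.

24 minutes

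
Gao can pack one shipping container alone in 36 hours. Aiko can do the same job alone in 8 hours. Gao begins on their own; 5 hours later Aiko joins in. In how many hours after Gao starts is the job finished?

In the first 5 hours Gao alone does 5/36 of the job, leaving 31/36.
Once everyone is working, combined rate: 1/36 + 1/8 = (2 + 9)/72 = 11/72 per hour.
Remaining 31/36 at 11/72 per hour takes 62/11 hours.
Total from the start = 5 + 62/11 = 117/11 hours.

117/11 hours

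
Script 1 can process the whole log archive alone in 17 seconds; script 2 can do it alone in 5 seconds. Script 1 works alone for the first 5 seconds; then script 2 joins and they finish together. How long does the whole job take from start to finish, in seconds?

85/11 seconds

In 5 seconds script 1 does 5/17 of the job, leaving 12/17.
Script 1 and script 2 together work at 22/85 per second, so finishing takes 12/17 ÷ 22/85 = 30/11 seconds.
Total time = 5 + 30/11 = 85/11 seconds.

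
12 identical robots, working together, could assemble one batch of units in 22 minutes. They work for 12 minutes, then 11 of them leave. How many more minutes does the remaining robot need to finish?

120 minutes

One robot does 1/264 of the job per minute.
After 12 minutes with 12 robots, 6/11 is done (5/11 left).
With 1 robot the rate is 1/264, so the rest takes 5/11 ÷ 1/264 = 120 minutes.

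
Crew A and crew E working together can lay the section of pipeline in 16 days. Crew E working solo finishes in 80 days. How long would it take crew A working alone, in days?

20 days

Combined rate is 1/16 per day.
Known contribution: 1/80 per day.
So crew A's rate is 1/16 − 1/80 = 1/20, meaning 20 days alone.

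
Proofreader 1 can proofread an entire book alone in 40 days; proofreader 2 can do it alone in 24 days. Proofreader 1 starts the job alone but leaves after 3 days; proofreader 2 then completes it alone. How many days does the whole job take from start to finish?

126/5 days

In 3 days proofreader 1 does 3/40 of the job, leaving 37/40.
Proofreader 2 works at 1/24 per day, so finishing takes 37/40 ÷ 1/24 = 111/5 days.
Total time = 3 + 111/5 = 126/5 days.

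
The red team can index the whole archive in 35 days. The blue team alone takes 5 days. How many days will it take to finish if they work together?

35/8 days

Combined rate: 1/35 + 1/5 = (1 + 7)/35 = 8/35 per day.
Time = 1 ÷ (8/35) = 35/8 days.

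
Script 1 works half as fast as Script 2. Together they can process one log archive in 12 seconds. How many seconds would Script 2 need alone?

18 seconds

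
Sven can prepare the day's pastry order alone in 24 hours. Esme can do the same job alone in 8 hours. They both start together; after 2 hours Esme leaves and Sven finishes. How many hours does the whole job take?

18 hours

In the first 2 hours the combined rate is 1/6, so 1/3 of the job is done, leaving 2/3.
After Esme leaves the rate is 1/24 per hour; the remaining 2/3 takes 16 hours.
Total = 2 + 16 = 18 hours.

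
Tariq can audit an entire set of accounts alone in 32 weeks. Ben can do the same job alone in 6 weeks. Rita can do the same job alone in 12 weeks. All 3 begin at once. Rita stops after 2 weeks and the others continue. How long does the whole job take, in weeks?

80/19 weeks

In the first 2 weeks the combined rate is 9/32, so 9/16 of the job is done, leaving 7/16.
After Rita leaves the rate is 19/96 per week; the remaining 7/16 takes 42/19 weeks.
Total = 2 + 42/19 = 80/19 weeks.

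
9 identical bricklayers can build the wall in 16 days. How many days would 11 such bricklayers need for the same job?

Total work is 9·16 = 144 bricklayer-days.
With 11 bricklayers: 144/11 days.

144/11 days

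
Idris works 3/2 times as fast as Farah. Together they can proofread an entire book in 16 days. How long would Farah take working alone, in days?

Let Farah's rate be r; then Idris's rate is (3/2)r, so together (3/2 + 1)r = (5/2)r = 1/16.
Thus r = 1/40 per day.
Farah alone: 40 days; Idris alone: 80/3 days.

40 days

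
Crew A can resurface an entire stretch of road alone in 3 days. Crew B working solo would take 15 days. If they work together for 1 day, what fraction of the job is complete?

2/5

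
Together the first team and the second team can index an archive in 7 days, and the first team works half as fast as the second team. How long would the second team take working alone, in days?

21/2 days

Let the second team's rate be r; then the first team's rate is (1/2)r, so together (1/2 + 1)r = (3/2)r = 1/7.
Thus r = 2/21 per day.
The second team alone: 21/2 days; the first team alone: 21 days.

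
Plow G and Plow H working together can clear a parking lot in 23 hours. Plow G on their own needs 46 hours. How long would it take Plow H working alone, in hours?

Combined rate is 1/23 per hour.
Known contribution: 1/46 per hour.
So Plow H's rate is 1/23 − 1/46 = 1/46, meaning 46 hours alone.

46 hours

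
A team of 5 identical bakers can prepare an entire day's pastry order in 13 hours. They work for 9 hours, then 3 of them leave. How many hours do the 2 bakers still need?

One baker does 1/65 of the job per hour.
After 9 hours with 5 bakers, 9/13 is done (4/13 left).
With 2 bakers the rate is 2/65, so the rest takes 4/13 ÷ 2/65 = 10 hours.

10 hours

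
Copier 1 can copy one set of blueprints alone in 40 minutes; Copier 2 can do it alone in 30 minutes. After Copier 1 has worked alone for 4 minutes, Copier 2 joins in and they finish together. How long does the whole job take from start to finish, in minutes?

In 4 minutes Copier 1 does 4/40 = 1/10 of the job, leaving 9/10.
Copier 1 and Copier 2 together work at 7/120 per minute, so finishing takes 9/10 ÷ 7/120 = 108/7 minutes.
Total time = 4 + 108/7 = 136/7 minutes.

136/7 minutes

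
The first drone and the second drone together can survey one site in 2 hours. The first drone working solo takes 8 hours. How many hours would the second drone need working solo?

Combined rate is 1/2 per hour.
Known contribution: 1/8 per hour.
So the second drone's rate is 1/2 − 1/8 = 3/8, meaning 8/3 hours alone.

8/3 hours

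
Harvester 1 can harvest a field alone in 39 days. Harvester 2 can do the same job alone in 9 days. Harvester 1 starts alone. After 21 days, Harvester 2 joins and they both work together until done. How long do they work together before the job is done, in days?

27/8 days

In the first 21 days Harvester 1 alone does 21/39 = 7/13 of the job, leaving 6/13.
Once everyone is working, combined rate: 1/39 + 1/9 = (3 + 13)/117 = 16/117 per day.
Remaining 6/13 at 16/117 per day takes 27/8 days.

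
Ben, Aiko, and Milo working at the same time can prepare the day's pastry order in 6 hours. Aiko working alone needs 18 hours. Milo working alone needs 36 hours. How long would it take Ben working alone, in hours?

Combined rate is 1/6 per hour.
Known contribution: 1/18 + 1/36 = (2 + 1)/36 = 3/36 = 1/12 per hour.
So Ben's rate is 1/6 − 1/12 = 1/12, meaning 12 hours alone.

12 hours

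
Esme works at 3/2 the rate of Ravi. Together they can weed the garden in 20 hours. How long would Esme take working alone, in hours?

Let Ravi's rate be r; then Esme's rate is (3/2)r, so together (3/2 + 1)r = (5/2)r = 1/20.
Thus r = 1/50 per hour.
Ravi alone: 50 hours; Esme alone: 100/3 hours.

100/3 hours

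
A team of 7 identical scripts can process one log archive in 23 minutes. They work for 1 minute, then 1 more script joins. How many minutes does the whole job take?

81/4 minutes

One script does 1/161 of the job per minute.
After 1 minute with 7 scripts, 1/23 is done (22/23 left).
With 8 scripts the rate is 8/161, so the rest takes 22/23 ÷ 8/161 = 77/4 minutes.
Total = 1 + 77/4 = 81/4 minutes.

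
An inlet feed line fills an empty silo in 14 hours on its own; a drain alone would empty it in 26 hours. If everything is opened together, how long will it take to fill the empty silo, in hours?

Net rate = 1/14 − 1/26 = (13 − 7)/182 = 6/182 = 3/91 per hour.
Filling time = 1 ÷ (3/91) = 91/3 hours.

91/3 hours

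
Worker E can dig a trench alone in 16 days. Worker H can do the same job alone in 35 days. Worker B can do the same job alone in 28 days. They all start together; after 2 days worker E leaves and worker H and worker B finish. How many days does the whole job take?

In the first 2 days the combined rate is 71/560, so 71/280 of the job is done, leaving 209/280.
After worker E leaves the rate is 9/140 per day; the remaining 209/280 takes 209/18 days.
Total = 2 + 209/18 = 245/18 days.

245/18 days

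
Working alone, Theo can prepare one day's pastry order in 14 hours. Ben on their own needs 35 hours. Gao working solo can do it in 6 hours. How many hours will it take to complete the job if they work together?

Combined rate: 1/14 + 1/35 + 1/6 = (15 + 6 + 35)/210 = 56/210 = 4/15 per hour.
Time = 1 ÷ (4/15) = 15/4 hours.

15/4 hours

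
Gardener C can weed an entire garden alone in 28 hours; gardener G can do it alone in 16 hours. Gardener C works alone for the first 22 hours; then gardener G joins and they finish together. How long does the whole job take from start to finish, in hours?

266/11 hours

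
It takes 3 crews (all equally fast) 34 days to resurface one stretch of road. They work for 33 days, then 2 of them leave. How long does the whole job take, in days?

One crew does 1/102 of the job per day.
After 33 days with 3 crews, 33/34 is done (1/34 left).
With 1 crew the rate is 1/102, so the rest takes 1/34 ÷ 1/102 = 3 days.
Total = 33 + 3 = 36 days.

36 days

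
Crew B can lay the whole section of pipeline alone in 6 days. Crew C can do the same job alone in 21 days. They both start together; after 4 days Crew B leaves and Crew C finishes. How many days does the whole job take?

7 days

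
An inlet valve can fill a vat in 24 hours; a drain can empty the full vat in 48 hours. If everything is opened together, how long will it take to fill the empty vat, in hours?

48 hours

Net rate = 1/24 − 1/48 = (2 − 1)/48 = 1/48 per hour.
Filling time = 1 ÷ (1/48) = 48 hours.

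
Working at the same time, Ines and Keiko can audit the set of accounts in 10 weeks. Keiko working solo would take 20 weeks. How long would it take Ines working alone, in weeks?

20 weeks

Combined rate is 1/10 per week.
Known contribution: 1/20 per week.
So Ines's rate is 1/10 − 1/20 = 1/20, meaning 20 weeks alone.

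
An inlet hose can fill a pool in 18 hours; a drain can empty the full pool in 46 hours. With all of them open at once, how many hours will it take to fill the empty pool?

Net rate = 1/18 − 1/46 = (23 − 9)/414 = 14/414 = 7/207 per hour.
Filling time = 1 ÷ (7/207) = 207/7 hours.

207/7 hours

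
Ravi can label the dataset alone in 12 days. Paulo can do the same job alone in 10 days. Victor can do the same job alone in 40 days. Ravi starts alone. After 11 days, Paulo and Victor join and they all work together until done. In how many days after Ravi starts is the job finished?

In the first 11 days Ravi alone does 11/12 of the job, leaving 1/12.
Once everyone is working, combined rate: 1/12 + 1/10 + 1/40 = (10 + 12 + 3)/120 = 25/120 = 5/24 per day.
Remaining 1/12 at 5/24 per day takes 2/5 days.
Total from the start = 11 + 2/5 = 57/5 days.

57/5 days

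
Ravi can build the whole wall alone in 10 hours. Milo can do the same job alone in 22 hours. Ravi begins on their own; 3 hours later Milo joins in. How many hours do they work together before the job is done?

77/16 hours

In the first 3 hours Ravi alone does 3/10 of the job, leaving 7/10.
Once everyone is working, combined rate: 1/10 + 1/22 = (11 + 5)/110 = 16/110 = 8/55 per hour.
Remaining 7/10 at 8/55 per hour takes 77/16 hours.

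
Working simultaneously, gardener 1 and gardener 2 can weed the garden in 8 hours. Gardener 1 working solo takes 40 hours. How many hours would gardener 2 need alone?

Combined rate is 1/8 per hour.
Known contribution: 1/40 per hour.
So gardener 2's rate is 1/8 − 1/40 = 1/10, meaning 10 hours alone.

10 hours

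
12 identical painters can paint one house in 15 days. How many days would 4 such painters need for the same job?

Total work is 12·15 = 180 painter-days.
With 4 painters: 180/4 = 45 days.

45 days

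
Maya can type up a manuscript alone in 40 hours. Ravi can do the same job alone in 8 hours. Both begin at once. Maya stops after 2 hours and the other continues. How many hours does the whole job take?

In the first 2 hours the combined rate is 3/20, so 3/10 of the job is done, leaving 7/10.
After Maya leaves the rate is 1/8 per hour; the remaining 7/10 takes 28/5 hours.
Total = 2 + 28/5 = 38/5 hours.

38/5 hours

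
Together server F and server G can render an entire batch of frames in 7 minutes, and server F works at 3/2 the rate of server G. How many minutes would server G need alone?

35/2 minutes

Let server G's rate be r; then server F's rate is (3/2)r, so together (3/2 + 1)r = (5/2)r = 1/7.
Thus r = 2/35 per minute.
Server G alone: 35/2 minutes; server F alone: 35/3 minutes.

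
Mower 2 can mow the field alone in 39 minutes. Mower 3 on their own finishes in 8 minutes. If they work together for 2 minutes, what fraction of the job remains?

109/156

Combined rate: 1/39 + 1/8 = (8 + 39)/312 = 47/312 per minute.
In 2 minutes they complete 2·47/312 = 47/156 of the job.
So 109/156 remains.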